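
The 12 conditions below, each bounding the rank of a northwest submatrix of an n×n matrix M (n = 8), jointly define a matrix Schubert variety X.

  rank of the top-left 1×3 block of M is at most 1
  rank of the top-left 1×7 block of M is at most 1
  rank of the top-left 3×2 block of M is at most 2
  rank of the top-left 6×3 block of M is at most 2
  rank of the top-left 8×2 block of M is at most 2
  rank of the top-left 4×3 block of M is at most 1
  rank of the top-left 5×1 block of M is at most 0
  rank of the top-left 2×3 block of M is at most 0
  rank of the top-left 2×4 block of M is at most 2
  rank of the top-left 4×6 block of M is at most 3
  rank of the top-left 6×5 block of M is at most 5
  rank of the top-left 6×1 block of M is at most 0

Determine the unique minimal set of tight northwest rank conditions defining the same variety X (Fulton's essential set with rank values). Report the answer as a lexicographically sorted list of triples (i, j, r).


Recovering R(i,j) via the rank-extension bound from the 12 conditions:

  i=1: 0  0  0  1  1  1  1  1
  i=2: 0  0  0  1  2  2  2  2
  i=3: 0  1  1  2  3  3  3  3
  i=4: 0  1  1  2  3  3  4  4
  i=5: 0  1  2  3  4  4  5  5
  i=6: 0  1  2  3  4  5  6  6
  i=7: 1  2  3  4  5  6  7  7
  i=8: 1  2  3  4  5  6  7  8

the unique w with this rank table is (4, 5, 2, 7, 3, 6, 1, 8).

Fulton essential set (4 of the 12 Rothe cells):

[(2, 3, 0), (4, 3, 1), (4, 6, 3), (6, 1, 0)]


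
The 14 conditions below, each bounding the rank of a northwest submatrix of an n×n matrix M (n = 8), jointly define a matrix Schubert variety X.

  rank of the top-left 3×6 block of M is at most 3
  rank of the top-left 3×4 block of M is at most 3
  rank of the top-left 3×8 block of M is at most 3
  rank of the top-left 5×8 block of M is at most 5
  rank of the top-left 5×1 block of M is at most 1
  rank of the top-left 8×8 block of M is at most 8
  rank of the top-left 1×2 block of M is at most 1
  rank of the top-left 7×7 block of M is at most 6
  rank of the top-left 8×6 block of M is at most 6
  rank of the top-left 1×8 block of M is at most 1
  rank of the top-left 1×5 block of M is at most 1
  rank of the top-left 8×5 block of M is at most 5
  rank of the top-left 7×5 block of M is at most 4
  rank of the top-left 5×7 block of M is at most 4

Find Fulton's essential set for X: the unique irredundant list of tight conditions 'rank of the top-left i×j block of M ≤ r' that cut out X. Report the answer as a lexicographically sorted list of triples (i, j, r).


Reconstructing r_w from the 14 given conditions:

  row 1: 1  1  1  1  1  1  1  1
  row 2: 1  2  2  2  2  2  2  2
  row 3: 1  2  3  3  3  3  3  3
  row 4: 1  2  3  4  4  4  4  4
  row 5: 1  2  3  4  4  4  4  5
  row 6: 1  2  3  4  4  5  5  6
  row 7: 1  2  3  4  4  5  6  7
  row 8: 1  2  3  4  5  6  7  8

reading off 1-entries of Δ²R: w = (1, 2, 3, 4, 8, 6, 7, 5).

|D(w)|=5, |Ess(w)|=2:

[(5, 7, 4), (7, 5, 4)]


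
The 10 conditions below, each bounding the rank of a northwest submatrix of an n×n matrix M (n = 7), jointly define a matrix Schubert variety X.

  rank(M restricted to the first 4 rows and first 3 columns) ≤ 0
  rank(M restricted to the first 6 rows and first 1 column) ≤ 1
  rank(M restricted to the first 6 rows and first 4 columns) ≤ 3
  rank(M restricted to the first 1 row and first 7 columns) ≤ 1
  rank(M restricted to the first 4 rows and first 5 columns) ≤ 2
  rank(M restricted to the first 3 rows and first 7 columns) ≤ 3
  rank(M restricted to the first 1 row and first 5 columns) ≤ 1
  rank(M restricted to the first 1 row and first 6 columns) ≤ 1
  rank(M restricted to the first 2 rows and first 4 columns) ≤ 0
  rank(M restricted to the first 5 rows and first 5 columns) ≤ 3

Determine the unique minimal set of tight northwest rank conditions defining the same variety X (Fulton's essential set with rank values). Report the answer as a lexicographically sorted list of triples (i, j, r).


Computing R[i][j] = min implied NW-rank bound (n=7, 10 conditions):

  R[1]: 0, 0, 0, 0, 1, 1, 1
  R[2]: 0, 0, 0, 0, 1, 2, 2
  R[3]: 0, 0, 0, 1, 2, 3, 3
  R[4]: 0, 0, 0, 1, 2, 3, 4
  R[5]: 1, 1, 1, 2, 3, 4, 5
  R[6]: 1, 2, 2, 3, 4, 5, 6
  R[7]: 1, 2, 3, 4, 5, 6, 7

second differences of R give the permutation w = (5, 6, 4, 7, 1, 2, 3).

2 SE-corners of the 14-cell Rothe diagram give Ess(w):

[(2, 4, 0), (4, 3, 0)]


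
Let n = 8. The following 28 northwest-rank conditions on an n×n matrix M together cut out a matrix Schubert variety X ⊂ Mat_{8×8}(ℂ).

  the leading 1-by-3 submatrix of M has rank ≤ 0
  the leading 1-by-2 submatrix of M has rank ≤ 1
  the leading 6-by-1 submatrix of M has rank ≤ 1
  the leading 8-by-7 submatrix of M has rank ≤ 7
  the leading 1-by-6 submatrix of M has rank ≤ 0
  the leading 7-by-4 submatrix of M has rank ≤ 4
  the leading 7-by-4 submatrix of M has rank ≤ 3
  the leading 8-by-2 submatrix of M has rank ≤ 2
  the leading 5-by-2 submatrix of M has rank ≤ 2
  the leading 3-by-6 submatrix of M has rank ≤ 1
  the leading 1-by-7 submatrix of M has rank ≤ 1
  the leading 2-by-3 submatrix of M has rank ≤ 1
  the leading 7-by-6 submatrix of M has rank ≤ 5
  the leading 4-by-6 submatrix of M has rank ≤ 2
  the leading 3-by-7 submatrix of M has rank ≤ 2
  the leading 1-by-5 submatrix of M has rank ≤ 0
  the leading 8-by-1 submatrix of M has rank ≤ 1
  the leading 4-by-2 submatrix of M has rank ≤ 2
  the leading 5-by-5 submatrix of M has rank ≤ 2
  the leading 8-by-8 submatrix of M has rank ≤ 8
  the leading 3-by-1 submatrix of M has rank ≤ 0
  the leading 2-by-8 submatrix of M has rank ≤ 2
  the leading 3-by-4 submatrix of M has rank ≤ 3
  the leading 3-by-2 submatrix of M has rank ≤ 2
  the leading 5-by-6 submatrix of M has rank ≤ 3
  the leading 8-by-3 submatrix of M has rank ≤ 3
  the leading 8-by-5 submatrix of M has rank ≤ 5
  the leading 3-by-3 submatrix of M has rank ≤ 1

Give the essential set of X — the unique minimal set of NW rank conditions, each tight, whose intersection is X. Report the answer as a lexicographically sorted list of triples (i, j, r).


Computing R[i][j] = min implied NW-rank bound (n=8, 28 conditions):

  R[1]: 0 0 0 0 0 0 1 1
  R[2]: 0 1 1 1 1 1 2 2
  R[3]: 0 1 1 1 1 1 2 3
  R[4]: 1 2 2 2 2 2 3 4
  R[5]: 1 2 2 2 2 3 4 5
  R[6]: 1 2 3 3 3 4 5 6
  R[7]: 1 2 3 3 4 5 6 7
  R[8]: 1 2 3 4 5 6 7 8

the unique w with this rank table is (7, 2, 8, 1, 6, 3, 5, 4).

ℓ(w)=16; the 5 essential cells (i,j,r):

[(1, 6, 0), (3, 1, 0), (3, 6, 1), (5, 5, 2), (7, 4, 3)]


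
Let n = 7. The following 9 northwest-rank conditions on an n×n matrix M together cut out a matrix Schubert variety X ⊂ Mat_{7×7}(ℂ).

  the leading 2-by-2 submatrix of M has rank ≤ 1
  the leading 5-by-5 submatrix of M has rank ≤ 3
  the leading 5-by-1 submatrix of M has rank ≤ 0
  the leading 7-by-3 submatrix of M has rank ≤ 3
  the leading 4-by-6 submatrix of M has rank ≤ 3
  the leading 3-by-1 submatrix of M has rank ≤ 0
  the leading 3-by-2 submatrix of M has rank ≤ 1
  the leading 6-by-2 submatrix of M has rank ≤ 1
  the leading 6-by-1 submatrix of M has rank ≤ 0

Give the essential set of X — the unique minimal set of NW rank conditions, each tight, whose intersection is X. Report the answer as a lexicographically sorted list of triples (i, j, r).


The tightest implied rank at each (i,j), from the 9 conditions:

  0 | 1 | 1 | 1 | 1 | 1 | 1
  0 | 1 | 2 | 2 | 2 | 2 | 2
  0 | 1 | 2 | 3 | 3 | 3 | 3
  0 | 1 | 2 | 3 | 3 | 3 | 4
  0 | 1 | 2 | 3 | 3 | 4 | 5
  0 | 1 | 2 | 3 | 4 | 5 | 6
  1 | 2 | 3 | 4 | 5 | 6 | 7

the unique w with this rank table is (2, 3, 4, 7, 6, 5, 1).

Rothe diagram D(w) (9 cells), 3 SE-corners (essential conditions):

[(4, 6, 3), (5, 5, 3), (6, 1, 0)]


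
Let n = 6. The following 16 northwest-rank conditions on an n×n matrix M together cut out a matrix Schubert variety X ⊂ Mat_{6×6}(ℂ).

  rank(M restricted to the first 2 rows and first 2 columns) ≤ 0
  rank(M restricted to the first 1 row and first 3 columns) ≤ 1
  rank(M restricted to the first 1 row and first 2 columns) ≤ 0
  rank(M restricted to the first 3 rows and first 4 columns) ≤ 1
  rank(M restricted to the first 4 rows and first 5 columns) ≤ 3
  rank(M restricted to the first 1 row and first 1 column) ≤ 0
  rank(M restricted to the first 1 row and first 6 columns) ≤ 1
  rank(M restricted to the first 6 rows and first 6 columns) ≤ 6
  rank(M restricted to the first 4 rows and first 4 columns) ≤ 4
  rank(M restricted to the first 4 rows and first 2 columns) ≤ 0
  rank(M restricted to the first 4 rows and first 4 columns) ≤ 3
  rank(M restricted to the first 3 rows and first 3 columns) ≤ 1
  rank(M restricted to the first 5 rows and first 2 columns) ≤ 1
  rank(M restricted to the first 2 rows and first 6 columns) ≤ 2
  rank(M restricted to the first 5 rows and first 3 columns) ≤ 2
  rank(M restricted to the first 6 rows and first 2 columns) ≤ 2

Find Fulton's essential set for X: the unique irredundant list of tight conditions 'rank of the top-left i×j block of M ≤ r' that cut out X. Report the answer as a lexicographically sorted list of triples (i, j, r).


Computing R[i][j] = min implied NW-rank bound (n=6, 16 conditions):

  i=1: 0 | 0 | 1 | 1 | 1 | 1
  i=2: 0 | 0 | 1 | 1 | 2 | 2
  i=3: 0 | 0 | 1 | 1 | 2 | 3
  i=4: 0 | 0 | 1 | 2 | 3 | 4
  i=5: 1 | 1 | 2 | 3 | 4 | 5
  i=6: 1 | 2 | 3 | 4 | 5 | 6

hence w(1..6) = (3, 5, 6, 4, 1, 2).

Fulton essential set (2 of the 10 Rothe cells):

[(3, 4, 1), (4, 2, 0)]


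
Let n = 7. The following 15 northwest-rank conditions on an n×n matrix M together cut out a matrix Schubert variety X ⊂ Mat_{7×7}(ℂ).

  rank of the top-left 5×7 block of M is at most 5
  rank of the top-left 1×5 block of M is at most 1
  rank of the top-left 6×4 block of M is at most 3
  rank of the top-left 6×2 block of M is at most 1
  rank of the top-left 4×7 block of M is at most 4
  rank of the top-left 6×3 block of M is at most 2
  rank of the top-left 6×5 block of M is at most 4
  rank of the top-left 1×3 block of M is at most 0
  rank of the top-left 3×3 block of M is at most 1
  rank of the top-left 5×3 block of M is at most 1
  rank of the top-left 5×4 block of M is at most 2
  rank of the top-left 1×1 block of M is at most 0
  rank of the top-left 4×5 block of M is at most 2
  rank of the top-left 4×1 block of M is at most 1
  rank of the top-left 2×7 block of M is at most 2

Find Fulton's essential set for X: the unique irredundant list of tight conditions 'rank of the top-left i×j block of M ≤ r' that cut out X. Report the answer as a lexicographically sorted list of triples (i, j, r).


Reconstructing r_w from the 15 given conditions:

  R[1]: 0 0 0 1 1 1 1
  R[2]: 1 1 1 2 2 2 2
  R[3]: 1 1 1 2 2 3 3
  R[4]: 1 1 1 2 2 3 4
  R[5]: 1 1 1 2 3 4 5
  R[6]: 1 1 2 3 4 5 6
  R[7]: 1 2 3 4 5 6 7

hence w(1..7) = (4, 1, 6, 7, 5, 3, 2).

|D(w)|=12, |Ess(w)|=4:

[(1, 3, 0), (4, 5, 2), (5, 3, 1), (6, 2, 1)]


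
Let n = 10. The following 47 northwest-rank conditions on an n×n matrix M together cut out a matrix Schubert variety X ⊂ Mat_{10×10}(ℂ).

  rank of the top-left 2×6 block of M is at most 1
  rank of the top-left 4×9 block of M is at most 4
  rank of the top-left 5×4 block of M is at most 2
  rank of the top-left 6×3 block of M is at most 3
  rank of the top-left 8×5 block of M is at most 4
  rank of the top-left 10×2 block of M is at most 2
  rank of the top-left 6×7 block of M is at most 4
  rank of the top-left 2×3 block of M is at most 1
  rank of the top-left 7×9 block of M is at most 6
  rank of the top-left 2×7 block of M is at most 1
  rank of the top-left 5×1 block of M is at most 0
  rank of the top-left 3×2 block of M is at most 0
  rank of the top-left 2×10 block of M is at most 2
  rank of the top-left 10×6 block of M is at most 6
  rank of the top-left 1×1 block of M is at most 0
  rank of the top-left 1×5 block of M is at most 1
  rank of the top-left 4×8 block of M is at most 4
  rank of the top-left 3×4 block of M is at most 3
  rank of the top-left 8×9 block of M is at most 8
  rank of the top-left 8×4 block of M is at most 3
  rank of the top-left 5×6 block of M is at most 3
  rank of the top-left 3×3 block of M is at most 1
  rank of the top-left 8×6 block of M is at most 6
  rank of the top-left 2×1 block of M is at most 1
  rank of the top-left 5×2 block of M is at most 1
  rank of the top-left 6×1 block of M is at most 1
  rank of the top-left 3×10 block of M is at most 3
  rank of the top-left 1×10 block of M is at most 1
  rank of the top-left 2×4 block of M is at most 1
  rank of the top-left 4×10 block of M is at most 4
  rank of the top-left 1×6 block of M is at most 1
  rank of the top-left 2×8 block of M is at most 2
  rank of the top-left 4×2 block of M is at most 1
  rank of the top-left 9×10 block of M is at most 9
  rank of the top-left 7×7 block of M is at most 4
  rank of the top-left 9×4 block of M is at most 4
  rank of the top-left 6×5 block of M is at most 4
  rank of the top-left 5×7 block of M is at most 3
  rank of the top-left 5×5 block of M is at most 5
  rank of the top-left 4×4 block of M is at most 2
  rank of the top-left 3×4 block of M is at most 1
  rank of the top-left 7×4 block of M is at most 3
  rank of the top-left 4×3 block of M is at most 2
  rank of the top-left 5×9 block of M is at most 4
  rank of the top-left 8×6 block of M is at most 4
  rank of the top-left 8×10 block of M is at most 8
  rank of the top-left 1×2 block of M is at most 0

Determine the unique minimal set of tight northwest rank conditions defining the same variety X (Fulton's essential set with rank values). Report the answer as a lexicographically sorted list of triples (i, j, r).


Recovering R(i,j) via the rank-extension bound from the 47 conditions:

  row 1: 0, 0, 1, 1, 1, 1, 1, 1, 1, 1
  row 2: 0, 0, 1, 1, 1, 1, 1, 2, 2, 2
  row 3: 0, 0, 1, 1, 2, 2, 2, 3, 3, 3
  row 4: 0, 1, 2, 2, 3, 3, 3, 4, 4, 4
  row 5: 0, 1, 2, 2, 3, 3, 3, 4, 4, 5
  row 6: 1, 2, 3, 3, 4, 4, 4, 5, 5, 6
  row 7: 1, 2, 3, 3, 4, 4, 4, 5, 6, 7
  row 8: 1, 2, 3, 3, 4, 4, 5, 6, 7, 8
  row 9: 1, 2, 3, 4, 5, 5, 6, 7, 8, 9
  row 10: 1, 2, 3, 4, 5, 6, 7, 8, 9, 10

so w = (3, 8, 5, 2, 10, 1, 9, 7, 4, 6).

10 SE-corners of the 22-cell Rothe diagram give Ess(w):

[(2, 7, 1), (3, 2, 0), (3, 4, 1), (5, 1, 0), (5, 4, 2), (5, 7, 3), (5, 9, 4), (7, 7, 4), (8, 4, 3), (8, 6, 4)]


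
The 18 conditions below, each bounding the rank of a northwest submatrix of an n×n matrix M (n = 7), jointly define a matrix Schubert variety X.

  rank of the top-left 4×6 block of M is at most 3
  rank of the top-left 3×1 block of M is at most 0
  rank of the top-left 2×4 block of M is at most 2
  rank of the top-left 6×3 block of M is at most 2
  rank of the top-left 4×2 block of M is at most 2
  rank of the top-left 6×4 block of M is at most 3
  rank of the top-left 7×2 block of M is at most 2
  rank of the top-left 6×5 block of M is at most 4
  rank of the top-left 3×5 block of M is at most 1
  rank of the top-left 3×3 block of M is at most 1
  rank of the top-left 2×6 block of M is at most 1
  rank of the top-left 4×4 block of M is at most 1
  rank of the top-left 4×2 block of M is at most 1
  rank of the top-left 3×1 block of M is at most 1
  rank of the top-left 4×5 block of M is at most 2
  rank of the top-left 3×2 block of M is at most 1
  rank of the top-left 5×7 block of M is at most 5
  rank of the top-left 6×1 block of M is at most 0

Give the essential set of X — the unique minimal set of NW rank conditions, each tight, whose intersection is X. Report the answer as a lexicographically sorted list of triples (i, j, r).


Recovering R(i,j) via the rank-extension bound from the 18 conditions:

  R[1]: 0  1  1  1  1  1  1
  R[2]: 0  1  1  1  1  1  2
  R[3]: 0  1  1  1  1  2  3
  R[4]: 0  1  1  1  2  3  4
  R[5]: 0  1  2  2  3  4  5
  R[6]: 0  1  2  3  4  5  6
  R[7]: 1  2  3  4  5  6  7

the unique w with this rank table is (2, 7, 6, 5, 3, 4, 1).

Rothe diagram D(w) (15 cells), 4 SE-corners (essential conditions):

[(2, 6, 1), (3, 5, 1), (4, 4, 1), (6, 1, 0)]


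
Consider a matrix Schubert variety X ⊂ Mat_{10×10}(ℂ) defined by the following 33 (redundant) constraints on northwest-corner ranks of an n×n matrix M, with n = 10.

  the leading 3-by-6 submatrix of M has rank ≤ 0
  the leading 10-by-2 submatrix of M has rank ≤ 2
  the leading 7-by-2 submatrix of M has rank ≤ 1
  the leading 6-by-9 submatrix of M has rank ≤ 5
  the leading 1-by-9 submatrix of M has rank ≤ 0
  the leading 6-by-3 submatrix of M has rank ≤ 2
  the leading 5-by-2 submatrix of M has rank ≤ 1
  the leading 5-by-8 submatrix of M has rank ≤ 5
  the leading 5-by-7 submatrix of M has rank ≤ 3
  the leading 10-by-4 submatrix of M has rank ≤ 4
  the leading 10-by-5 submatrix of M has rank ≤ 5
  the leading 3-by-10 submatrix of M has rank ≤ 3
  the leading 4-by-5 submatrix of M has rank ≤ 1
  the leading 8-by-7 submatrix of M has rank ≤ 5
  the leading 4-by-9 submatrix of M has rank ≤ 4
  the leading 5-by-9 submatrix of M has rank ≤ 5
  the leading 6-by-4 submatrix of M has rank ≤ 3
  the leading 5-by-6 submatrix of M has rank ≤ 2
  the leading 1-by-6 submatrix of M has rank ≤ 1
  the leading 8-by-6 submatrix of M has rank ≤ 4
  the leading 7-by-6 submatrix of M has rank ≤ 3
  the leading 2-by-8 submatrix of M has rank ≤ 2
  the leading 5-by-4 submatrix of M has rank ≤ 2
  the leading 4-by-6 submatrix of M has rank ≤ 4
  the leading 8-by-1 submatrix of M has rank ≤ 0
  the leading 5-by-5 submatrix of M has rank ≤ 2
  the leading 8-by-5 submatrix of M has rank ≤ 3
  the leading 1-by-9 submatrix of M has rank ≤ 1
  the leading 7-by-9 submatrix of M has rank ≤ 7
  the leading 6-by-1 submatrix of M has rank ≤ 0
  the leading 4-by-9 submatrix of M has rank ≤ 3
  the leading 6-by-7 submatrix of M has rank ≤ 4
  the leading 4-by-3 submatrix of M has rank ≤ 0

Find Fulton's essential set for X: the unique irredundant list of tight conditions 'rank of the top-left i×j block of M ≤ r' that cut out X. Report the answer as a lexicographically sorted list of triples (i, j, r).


Reconstructing r_w from the 33 given conditions:

  0 0 0 0 0 0 0 0 0 1
  0 0 0 0 0 0 1 1 1 2
  0 0 0 0 0 0 1 2 2 3
  0 0 0 1 1 1 2 3 3 4
  0 1 1 2 2 2 3 4 4 5
  0 1 2 3 3 3 4 5 5 6
  0 1 2 3 3 3 4 5 6 7
  0 1 2 3 3 4 5 6 7 8
  1 2 3 4 4 5 6 7 8 9
  1 2 3 4 5 6 7 8 9 10

reading off 1-entries of Δ²R: w = (10, 7, 8, 4, 2, 3, 9, 6, 1, 5).

Rothe diagram D(w) (31 cells), 6 SE-corners (essential conditions):

[(1, 9, 0), (3, 6, 0), (4, 3, 0), (7, 6, 3), (8, 1, 0), (8, 5, 3)]


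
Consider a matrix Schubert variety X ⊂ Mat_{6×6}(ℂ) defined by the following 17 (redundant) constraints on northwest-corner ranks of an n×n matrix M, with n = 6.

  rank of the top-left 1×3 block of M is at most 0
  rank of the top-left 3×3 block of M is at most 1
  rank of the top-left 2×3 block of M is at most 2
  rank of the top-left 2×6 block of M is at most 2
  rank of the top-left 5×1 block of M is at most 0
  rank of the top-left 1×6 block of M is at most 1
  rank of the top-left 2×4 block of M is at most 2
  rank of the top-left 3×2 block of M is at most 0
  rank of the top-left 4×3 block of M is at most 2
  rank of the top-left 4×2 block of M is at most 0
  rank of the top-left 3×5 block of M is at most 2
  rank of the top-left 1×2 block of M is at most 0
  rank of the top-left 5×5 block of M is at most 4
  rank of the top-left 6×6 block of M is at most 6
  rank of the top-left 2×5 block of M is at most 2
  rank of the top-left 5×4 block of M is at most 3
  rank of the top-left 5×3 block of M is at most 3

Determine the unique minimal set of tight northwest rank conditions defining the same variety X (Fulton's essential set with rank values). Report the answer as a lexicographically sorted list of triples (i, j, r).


Reconstructing r_w from the 17 given conditions:

  i=1: 0, 0, 0, 1, 1, 1
  i=2: 0, 0, 1, 2, 2, 2
  i=3: 0, 0, 1, 2, 2, 3
  i=4: 0, 0, 1, 2, 3, 4
  i=5: 0, 1, 2, 3, 4, 5
  i=6: 1, 2, 3, 4, 5, 6

so w = (4, 3, 6, 5, 2, 1).

ℓ(w)=11; the 4 essential cells (i,j,r):

[(1, 3, 0), (3, 5, 2), (4, 2, 0), (5, 1, 0)]


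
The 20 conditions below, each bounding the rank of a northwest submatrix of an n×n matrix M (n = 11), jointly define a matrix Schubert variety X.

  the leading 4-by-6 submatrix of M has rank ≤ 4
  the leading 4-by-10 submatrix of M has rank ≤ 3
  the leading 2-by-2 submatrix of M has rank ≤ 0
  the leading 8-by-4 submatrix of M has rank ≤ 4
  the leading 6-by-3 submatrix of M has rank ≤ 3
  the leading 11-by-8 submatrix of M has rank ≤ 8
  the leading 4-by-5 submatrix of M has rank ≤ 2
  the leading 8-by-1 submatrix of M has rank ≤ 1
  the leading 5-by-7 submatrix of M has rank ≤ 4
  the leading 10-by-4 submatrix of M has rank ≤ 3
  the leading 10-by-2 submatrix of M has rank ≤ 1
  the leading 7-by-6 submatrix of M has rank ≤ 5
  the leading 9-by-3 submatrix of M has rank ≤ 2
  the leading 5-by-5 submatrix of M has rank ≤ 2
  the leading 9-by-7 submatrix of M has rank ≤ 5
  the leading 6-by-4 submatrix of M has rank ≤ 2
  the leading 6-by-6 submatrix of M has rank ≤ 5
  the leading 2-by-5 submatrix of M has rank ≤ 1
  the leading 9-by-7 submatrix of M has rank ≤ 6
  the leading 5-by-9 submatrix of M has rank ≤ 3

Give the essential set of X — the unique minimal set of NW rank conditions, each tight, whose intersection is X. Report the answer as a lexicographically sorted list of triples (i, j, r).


The tightest implied rank at each (i,j), from the 20 conditions:

  R[1]: 0 0 1 1 1 1 1 1 1 1 1
  R[2]: 0 0 1 1 1 2 2 2 2 2 2
  R[3]: 1 1 2 2 2 3 3 3 3 3 3
  R[4]: 1 1 2 2 2 3 3 3 3 3 4
  R[5]: 1 1 2 2 2 3 3 3 3 4 5
  R[6]: 1 1 2 2 3 4 4 4 4 5 6
  R[7]: 1 1 2 3 4 5 5 5 5 6 7
  R[8]: 1 1 2 3 4 5 5 6 6 7 8
  R[9]: 1 1 2 3 4 5 5 6 7 8 9
  R[10]: 1 1 2 3 4 5 6 7 8 9 10
  R[11]: 1 2 3 4 5 6 7 8 9 10 11

hence w(1..11) = (3, 6, 1, 11, 10, 5, 4, 8, 9, 7, 2).

ℓ(w)=27; the 8 essential cells (i,j,r):

[(2, 2, 0), (2, 5, 1), (4, 10, 3), (5, 5, 2), (5, 9, 3), (6, 4, 2), (9, 7, 5), (10, 2, 1)]


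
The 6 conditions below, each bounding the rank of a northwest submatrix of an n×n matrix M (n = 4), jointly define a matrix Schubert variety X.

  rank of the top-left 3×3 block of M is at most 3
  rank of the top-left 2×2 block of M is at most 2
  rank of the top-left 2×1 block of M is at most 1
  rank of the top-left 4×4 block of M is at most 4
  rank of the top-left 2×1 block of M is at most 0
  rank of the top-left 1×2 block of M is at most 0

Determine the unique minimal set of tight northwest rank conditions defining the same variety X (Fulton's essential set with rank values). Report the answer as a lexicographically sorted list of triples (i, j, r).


Recovering R(i,j) via the rank-extension bound from the 6 conditions:

  row 1: 0  0  1  1
  row 2: 0  1  2  2
  row 3: 1  2  3  3
  row 4: 1  2  3  4

the unique w with this rank table is (3, 2, 1, 4).

Rothe diagram D(w) (3 cells), 2 SE-corners (essential conditions):

[(1, 2, 0), (2, 1, 0)]


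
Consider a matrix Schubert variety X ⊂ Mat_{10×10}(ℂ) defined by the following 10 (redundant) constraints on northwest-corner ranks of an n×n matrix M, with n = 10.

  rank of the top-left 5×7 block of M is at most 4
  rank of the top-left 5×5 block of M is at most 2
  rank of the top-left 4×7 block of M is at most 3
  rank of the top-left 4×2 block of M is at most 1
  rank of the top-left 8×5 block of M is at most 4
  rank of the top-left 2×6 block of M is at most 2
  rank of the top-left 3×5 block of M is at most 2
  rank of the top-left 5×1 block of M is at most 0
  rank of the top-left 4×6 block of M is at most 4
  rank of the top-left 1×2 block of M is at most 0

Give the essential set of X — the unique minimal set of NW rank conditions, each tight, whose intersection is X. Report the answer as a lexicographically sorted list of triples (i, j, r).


Rank table r_w(10×10) implied by the 10 constraints:

  R[1]: 0 | 0 | 1 | 1 | 1 | 1 | 1 | 1 | 1 | 1
  R[2]: 0 | 1 | 2 | 2 | 2 | 2 | 2 | 2 | 2 | 2
  R[3]: 0 | 1 | 2 | 2 | 2 | 3 | 3 | 3 | 3 | 3
  R[4]: 0 | 1 | 2 | 2 | 2 | 3 | 3 | 4 | 4 | 4
  R[5]: 0 | 1 | 2 | 2 | 2 | 3 | 4 | 5 | 5 | 5
  R[6]: 1 | 2 | 3 | 3 | 3 | 4 | 5 | 6 | 6 | 6
  R[7]: 1 | 2 | 3 | 4 | 4 | 5 | 6 | 7 | 7 | 7
  R[8]: 1 | 2 | 3 | 4 | 4 | 5 | 6 | 7 | 8 | 8
  R[9]: 1 | 2 | 3 | 4 | 5 | 6 | 7 | 8 | 9 | 9
  R[10]: 1 | 2 | 3 | 4 | 5 | 6 | 7 | 8 | 9 | 10

reading off 1-entries of Δ²R: w = (3, 2, 6, 8, 7, 1, 4, 9, 5, 10).

ℓ(w)=14; the 5 essential cells (i,j,r):

[(1, 2, 0), (4, 7, 3), (5, 1, 0), (5, 5, 2), (8, 5, 4)]


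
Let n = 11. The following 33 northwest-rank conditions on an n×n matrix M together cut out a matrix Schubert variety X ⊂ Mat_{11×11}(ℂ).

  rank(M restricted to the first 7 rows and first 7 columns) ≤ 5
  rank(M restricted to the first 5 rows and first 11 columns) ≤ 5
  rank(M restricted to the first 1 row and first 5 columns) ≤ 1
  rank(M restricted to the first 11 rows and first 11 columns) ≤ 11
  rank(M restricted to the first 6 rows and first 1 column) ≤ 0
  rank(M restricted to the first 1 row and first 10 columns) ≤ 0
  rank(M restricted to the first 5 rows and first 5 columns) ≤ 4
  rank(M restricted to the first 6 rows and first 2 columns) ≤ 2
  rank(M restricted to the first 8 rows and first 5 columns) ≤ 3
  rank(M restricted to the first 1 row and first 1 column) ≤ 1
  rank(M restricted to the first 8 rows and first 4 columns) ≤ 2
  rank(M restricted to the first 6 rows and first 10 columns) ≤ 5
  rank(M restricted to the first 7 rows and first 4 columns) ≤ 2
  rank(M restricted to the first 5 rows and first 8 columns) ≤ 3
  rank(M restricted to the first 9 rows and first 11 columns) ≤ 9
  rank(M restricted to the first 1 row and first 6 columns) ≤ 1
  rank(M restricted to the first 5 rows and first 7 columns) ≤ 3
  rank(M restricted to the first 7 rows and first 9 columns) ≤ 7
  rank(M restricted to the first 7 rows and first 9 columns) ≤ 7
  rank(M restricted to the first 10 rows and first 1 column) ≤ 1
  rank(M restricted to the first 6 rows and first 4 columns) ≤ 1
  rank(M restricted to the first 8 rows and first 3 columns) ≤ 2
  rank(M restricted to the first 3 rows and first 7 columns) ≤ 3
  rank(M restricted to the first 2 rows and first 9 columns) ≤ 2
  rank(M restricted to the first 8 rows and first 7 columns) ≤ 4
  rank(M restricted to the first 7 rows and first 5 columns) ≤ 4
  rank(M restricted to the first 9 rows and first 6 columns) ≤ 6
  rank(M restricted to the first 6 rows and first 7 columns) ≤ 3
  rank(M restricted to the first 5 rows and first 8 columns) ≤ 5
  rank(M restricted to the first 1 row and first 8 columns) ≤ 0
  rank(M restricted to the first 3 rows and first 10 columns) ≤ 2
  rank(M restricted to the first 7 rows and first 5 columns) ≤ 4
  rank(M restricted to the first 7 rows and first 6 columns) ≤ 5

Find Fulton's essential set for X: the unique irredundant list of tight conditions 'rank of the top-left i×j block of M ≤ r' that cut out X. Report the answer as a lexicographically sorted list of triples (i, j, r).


Recovering R(i,j) via the rank-extension bound from the 33 conditions:

  0 | 0 | 0 | 0 | 0 | 0 | 0 | 0 | 0 | 0 | 1
  0 | 1 | 1 | 1 | 1 | 1 | 1 | 1 | 1 | 1 | 2
  0 | 1 | 1 | 1 | 2 | 2 | 2 | 2 | 2 | 2 | 3
  0 | 1 | 1 | 1 | 2 | 3 | 3 | 3 | 3 | 3 | 4
  0 | 1 | 1 | 1 | 2 | 3 | 3 | 3 | 4 | 4 | 5
  0 | 1 | 1 | 1 | 2 | 3 | 3 | 4 | 5 | 5 | 6
  1 | 2 | 2 | 2 | 3 | 4 | 4 | 5 | 6 | 6 | 7
  1 | 2 | 2 | 2 | 3 | 4 | 4 | 5 | 6 | 7 | 8
  1 | 2 | 3 | 3 | 4 | 5 | 5 | 6 | 7 | 8 | 9
  1 | 2 | 3 | 4 | 5 | 6 | 6 | 7 | 8 | 9 | 10
  1 | 2 | 3 | 4 | 5 | 6 | 7 | 8 | 9 | 10 | 11

the unique w with this rank table is (11, 2, 5, 6, 9, 8, 1, 10, 3, 4, 7).

Fulton essential set (7 of the 29 Rothe cells):

[(1, 10, 0), (5, 8, 3), (6, 1, 0), (6, 4, 1), (6, 7, 3), (8, 4, 2), (8, 7, 4)]


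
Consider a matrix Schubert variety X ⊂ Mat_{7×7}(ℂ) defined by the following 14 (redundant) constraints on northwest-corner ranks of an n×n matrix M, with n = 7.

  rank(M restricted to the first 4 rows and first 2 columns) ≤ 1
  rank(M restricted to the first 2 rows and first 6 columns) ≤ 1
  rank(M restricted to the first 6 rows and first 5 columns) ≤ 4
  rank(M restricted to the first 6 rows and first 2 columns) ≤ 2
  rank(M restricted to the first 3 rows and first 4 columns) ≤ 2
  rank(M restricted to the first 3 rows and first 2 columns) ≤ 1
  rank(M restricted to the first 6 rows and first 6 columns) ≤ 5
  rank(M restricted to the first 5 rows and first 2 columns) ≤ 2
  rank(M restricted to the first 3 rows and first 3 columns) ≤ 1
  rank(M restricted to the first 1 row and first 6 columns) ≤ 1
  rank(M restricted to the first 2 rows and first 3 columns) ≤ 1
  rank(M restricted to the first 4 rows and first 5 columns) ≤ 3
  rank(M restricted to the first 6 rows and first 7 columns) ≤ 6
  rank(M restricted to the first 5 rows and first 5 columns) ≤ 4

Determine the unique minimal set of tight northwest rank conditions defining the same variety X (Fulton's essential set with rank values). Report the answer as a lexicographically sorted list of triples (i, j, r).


Computing R[i][j] = min implied NW-rank bound (n=7, 14 conditions):

  row 1: 1 1 1 1 1 1 1
  row 2: 1 1 1 1 1 1 2
  row 3: 1 1 1 2 2 2 3
  row 4: 1 1 2 3 3 3 4
  row 5: 1 2 3 4 4 4 5
  row 6: 1 2 3 4 4 5 6
  row 7: 1 2 3 4 5 6 7

giving w = (1, 7, 4, 3, 2, 6, 5) via Δ²R.

|D(w)|=9, |Ess(w)|=4:

[(2, 6, 1), (3, 3, 1), (4, 2, 1), (6, 5, 4)]


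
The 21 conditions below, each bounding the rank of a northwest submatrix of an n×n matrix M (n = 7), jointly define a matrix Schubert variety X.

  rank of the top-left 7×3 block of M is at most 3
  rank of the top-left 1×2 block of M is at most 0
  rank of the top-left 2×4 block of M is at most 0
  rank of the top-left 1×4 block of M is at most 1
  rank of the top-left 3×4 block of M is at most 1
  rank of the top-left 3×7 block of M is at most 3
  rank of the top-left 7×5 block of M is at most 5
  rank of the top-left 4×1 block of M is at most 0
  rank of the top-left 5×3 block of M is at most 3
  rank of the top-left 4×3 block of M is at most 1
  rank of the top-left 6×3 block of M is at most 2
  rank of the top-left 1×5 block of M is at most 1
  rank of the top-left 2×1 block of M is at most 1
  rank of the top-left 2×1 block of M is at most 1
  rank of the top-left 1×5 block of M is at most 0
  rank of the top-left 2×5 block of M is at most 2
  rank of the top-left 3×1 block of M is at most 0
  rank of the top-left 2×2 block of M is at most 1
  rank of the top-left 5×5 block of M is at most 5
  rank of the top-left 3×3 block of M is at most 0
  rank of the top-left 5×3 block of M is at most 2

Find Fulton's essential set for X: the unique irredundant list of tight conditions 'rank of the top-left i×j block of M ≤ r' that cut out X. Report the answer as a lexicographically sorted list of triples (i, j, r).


Rank table r_w(7×7) implied by the 21 constraints:

  R[1]: 0  0  0  0  0  1  1
  R[2]: 0  0  0  0  1  2  2
  R[3]: 0  0  0  1  2  3  3
  R[4]: 0  1  1  2  3  4  4
  R[5]: 1  2  2  3  4  5  5
  R[6]: 1  2  2  3  4  5  6
  R[7]: 1  2  3  4  5  6  7

hence w(1..7) = (6, 5, 4, 2, 1, 7, 3).

Rothe diagram D(w) (14 cells), 5 SE-corners (essential conditions):

[(1, 5, 0), (2, 4, 0), (3, 3, 0), (4, 1, 0), (6, 3, 2)]


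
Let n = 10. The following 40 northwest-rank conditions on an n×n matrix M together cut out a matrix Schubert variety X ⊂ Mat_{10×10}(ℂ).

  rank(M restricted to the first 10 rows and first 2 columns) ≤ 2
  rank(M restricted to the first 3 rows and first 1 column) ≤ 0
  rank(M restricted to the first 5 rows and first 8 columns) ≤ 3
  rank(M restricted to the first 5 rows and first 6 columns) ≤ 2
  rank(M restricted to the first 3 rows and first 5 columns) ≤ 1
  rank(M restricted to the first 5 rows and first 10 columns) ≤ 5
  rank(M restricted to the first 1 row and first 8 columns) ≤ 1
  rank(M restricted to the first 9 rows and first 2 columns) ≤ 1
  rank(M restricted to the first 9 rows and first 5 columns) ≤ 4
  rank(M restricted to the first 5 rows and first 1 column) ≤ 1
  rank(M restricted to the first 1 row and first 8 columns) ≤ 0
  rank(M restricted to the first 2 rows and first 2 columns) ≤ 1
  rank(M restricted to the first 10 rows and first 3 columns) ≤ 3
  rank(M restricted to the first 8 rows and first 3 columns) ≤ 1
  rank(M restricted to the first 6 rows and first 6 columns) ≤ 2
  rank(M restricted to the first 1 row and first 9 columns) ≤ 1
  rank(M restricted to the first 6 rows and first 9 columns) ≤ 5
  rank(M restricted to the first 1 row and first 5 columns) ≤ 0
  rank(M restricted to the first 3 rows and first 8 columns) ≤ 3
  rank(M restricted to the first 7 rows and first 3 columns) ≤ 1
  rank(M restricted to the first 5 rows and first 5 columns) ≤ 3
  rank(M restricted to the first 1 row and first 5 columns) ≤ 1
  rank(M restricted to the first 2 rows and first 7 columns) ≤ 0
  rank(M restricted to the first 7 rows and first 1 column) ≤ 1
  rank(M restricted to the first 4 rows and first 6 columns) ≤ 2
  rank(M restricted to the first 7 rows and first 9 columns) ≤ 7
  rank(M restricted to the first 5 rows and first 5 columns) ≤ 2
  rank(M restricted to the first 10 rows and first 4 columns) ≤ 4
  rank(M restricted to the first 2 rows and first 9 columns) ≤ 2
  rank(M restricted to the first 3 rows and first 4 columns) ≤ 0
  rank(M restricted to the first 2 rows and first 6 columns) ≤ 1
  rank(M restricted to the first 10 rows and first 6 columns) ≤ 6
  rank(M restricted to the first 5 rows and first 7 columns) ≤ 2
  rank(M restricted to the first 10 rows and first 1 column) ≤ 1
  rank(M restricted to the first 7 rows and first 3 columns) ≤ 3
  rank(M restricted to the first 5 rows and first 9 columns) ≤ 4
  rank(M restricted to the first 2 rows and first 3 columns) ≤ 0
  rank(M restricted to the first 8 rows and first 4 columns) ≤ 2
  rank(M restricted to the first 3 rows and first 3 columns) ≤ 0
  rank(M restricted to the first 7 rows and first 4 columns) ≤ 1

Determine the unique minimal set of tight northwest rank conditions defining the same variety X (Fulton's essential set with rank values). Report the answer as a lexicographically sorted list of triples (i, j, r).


Recovering R(i,j) via the rank-extension bound from the 40 conditions:

  i=1: 0, 0, 0, 0, 0, 0, 0, 0, 1, 1
  i=2: 0, 0, 0, 0, 0, 0, 0, 1, 2, 2
  i=3: 0, 0, 0, 0, 1, 1, 1, 2, 3, 3
  i=4: 1, 1, 1, 1, 2, 2, 2, 3, 4, 4
  i=5: 1, 1, 1, 1, 2, 2, 2, 3, 4, 5
  i=6: 1, 1, 1, 1, 2, 2, 3, 4, 5, 6
  i=7: 1, 1, 1, 1, 2, 3, 4, 5, 6, 7
  i=8: 1, 1, 1, 2, 3, 4, 5, 6, 7, 8
  i=9: 1, 1, 2, 3, 4, 5, 6, 7, 8, 9
  i=10: 1, 2, 3, 4, 5, 6, 7, 8, 9, 10

second differences of R give the permutation w = (9, 8, 5, 1, 10, 7, 6, 4, 3, 2).

Fulton essential set (8 of the 34 Rothe cells):

[(1, 8, 0), (2, 7, 0), (3, 4, 0), (5, 7, 2), (6, 6, 2), (7, 4, 1), (8, 3, 1), (9, 2, 1)]


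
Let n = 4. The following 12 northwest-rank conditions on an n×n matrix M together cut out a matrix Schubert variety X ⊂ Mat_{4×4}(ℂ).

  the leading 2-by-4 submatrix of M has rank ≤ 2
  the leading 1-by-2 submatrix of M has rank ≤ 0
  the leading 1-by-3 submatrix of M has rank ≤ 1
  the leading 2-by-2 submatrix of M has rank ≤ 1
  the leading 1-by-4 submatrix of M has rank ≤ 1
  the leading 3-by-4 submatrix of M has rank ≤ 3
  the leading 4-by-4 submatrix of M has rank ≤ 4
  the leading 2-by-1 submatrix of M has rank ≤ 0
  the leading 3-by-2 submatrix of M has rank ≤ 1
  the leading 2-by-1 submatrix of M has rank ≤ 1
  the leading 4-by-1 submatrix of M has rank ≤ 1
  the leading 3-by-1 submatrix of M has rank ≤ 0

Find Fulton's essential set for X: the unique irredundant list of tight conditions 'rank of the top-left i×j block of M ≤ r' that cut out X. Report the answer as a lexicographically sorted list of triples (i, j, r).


Rank table r_w(4×4) implied by the 12 constraints:

  i=1: 0, 0, 1, 1
  i=2: 0, 1, 2, 2
  i=3: 0, 1, 2, 3
  i=4: 1, 2, 3, 4

giving w = (3, 2, 4, 1) via Δ²R.

D(w) has 4 cells with 2 SE-corners; essential set:

[(1, 2, 0), (3, 1, 0)]


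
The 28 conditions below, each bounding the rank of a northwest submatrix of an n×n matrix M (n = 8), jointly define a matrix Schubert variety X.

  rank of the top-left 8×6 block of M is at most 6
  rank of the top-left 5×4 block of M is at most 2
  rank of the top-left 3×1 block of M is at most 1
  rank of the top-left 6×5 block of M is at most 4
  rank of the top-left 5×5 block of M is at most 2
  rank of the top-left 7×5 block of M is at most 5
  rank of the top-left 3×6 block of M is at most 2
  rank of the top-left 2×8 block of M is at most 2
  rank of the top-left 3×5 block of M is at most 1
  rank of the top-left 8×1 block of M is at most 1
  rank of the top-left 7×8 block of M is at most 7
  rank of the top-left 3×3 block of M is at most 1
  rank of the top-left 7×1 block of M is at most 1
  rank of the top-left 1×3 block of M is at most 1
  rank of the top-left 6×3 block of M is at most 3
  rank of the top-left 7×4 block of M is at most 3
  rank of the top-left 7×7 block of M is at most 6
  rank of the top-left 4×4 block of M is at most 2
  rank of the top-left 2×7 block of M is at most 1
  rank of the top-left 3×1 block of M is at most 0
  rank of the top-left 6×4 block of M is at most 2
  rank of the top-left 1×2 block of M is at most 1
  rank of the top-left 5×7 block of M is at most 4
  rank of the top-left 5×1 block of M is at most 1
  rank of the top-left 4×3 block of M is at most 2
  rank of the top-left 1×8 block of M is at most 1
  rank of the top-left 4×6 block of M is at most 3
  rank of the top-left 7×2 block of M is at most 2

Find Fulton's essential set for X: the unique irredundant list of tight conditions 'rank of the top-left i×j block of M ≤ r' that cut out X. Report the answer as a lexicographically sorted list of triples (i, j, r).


Reconstructing r_w from the 28 given conditions:

  row 1: 0 | 1 | 1 | 1 | 1 | 1 | 1 | 1
  row 2: 0 | 1 | 1 | 1 | 1 | 1 | 1 | 2
  row 3: 0 | 1 | 1 | 1 | 1 | 2 | 2 | 3
  row 4: 1 | 2 | 2 | 2 | 2 | 3 | 3 | 4
  row 5: 1 | 2 | 2 | 2 | 2 | 3 | 4 | 5
  row 6: 1 | 2 | 2 | 2 | 3 | 4 | 5 | 6
  row 7: 1 | 2 | 3 | 3 | 4 | 5 | 6 | 7
  row 8: 1 | 2 | 3 | 4 | 5 | 6 | 7 | 8

reading off 1-entries of Δ²R: w = (2, 8, 6, 1, 7, 5, 3, 4).

D(w) has 16 cells with 5 SE-corners; essential set:

[(2, 7, 1), (3, 1, 0), (3, 5, 1), (5, 5, 2), (6, 4, 2)]


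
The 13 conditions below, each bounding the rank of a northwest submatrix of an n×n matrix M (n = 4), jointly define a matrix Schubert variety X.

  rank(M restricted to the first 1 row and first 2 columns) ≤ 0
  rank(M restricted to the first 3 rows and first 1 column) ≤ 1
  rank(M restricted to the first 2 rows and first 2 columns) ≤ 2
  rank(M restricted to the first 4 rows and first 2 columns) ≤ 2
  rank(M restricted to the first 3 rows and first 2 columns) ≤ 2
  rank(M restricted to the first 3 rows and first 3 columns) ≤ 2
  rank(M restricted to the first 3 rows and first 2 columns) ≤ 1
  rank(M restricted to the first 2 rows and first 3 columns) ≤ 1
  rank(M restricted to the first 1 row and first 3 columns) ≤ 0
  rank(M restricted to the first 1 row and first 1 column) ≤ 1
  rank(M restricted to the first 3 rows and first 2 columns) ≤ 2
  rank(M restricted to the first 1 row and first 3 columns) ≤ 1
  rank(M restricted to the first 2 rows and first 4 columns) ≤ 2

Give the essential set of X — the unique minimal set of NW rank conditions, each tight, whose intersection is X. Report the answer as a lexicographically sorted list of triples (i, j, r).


Reconstructing r_w from the 13 given conditions:

  i=1: 0, 0, 0, 1
  i=2: 1, 1, 1, 2
  i=3: 1, 1, 2, 3
  i=4: 1, 2, 3, 4

second differences of R give the permutation w = (4, 1, 3, 2).

Rothe diagram D(w) (4 cells), 2 SE-corners (essential conditions):

[(1, 3, 0), (3, 2, 1)]


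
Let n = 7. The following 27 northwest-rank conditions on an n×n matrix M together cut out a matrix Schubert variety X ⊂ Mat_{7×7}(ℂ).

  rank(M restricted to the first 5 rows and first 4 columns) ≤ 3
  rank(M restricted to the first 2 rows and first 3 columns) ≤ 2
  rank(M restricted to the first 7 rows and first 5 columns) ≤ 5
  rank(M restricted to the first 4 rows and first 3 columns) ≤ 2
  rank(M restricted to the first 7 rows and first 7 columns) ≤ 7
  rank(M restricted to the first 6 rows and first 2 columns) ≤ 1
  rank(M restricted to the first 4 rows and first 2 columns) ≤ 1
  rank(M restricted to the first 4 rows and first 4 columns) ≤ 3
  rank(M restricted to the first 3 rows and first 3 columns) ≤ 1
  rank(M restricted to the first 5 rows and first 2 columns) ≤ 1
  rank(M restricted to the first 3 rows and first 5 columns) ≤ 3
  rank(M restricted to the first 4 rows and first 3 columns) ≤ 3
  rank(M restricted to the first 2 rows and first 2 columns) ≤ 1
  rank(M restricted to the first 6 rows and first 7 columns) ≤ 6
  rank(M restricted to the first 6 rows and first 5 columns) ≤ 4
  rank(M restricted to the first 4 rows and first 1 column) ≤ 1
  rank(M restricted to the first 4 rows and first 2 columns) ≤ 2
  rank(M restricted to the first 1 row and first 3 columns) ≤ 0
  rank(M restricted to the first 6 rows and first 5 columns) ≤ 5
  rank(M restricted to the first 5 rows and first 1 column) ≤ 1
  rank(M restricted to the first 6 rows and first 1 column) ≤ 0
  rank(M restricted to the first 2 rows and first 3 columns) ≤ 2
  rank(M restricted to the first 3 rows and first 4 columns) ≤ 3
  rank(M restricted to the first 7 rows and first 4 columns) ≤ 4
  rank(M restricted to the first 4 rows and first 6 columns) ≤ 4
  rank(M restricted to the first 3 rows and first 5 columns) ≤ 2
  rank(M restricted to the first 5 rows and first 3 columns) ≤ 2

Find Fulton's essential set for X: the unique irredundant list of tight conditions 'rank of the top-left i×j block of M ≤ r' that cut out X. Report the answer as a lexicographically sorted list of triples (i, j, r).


Propagating the 27 rank bounds to every northwest block:

  row 1: 0 | 0 | 0 | 1 | 1 | 1 | 1
  row 2: 0 | 1 | 1 | 2 | 2 | 2 | 2
  row 3: 0 | 1 | 1 | 2 | 2 | 3 | 3
  row 4: 0 | 1 | 2 | 3 | 3 | 4 | 4
  row 5: 0 | 1 | 2 | 3 | 4 | 5 | 5
  row 6: 0 | 1 | 2 | 3 | 4 | 5 | 6
  row 7: 1 | 2 | 3 | 4 | 5 | 6 | 7

hence w(1..7) = (4, 2, 6, 3, 5, 7, 1).

Fulton essential set (4 of the 10 Rothe cells):

[(1, 3, 0), (3, 3, 1), (3, 5, 2), (6, 1, 0)]
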